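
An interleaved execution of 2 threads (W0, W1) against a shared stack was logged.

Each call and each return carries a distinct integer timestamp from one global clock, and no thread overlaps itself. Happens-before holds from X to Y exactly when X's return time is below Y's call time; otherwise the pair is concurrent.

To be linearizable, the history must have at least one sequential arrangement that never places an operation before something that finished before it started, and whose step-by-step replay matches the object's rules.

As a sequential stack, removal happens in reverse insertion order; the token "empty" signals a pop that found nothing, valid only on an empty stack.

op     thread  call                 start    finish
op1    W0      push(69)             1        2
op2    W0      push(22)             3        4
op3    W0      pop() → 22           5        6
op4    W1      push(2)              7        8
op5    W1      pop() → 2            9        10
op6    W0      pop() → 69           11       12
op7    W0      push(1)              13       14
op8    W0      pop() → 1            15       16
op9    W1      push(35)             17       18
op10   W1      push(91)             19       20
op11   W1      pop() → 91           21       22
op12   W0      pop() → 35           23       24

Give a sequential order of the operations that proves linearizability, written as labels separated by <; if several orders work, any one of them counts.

step 1: op1 push(69) — stack <69>
step 2: op2 push(22) — stack <69,22>
step 3: op3 pop() → 22 — stack <69>
step 4: op4 push(2) — stack <69,2>
step 5: op5 pop() → 2 — stack <69>
step 6: op6 pop() → 69 — stack <>
step 7: op7 push(1) — stack <1>
step 8: op8 pop() → 1 — stack <>
step 9: op9 push(35) — stack <35>
step 10: op10 push(91) — stack <35,91>
step 11: op11 pop() → 91 — stack <35>
step 12: op12 pop() → 35 — stack <>

op1 < op2 < op3 < op4 < op5 < op6 < op7 < op8 < op9 < op10 < op11 < op12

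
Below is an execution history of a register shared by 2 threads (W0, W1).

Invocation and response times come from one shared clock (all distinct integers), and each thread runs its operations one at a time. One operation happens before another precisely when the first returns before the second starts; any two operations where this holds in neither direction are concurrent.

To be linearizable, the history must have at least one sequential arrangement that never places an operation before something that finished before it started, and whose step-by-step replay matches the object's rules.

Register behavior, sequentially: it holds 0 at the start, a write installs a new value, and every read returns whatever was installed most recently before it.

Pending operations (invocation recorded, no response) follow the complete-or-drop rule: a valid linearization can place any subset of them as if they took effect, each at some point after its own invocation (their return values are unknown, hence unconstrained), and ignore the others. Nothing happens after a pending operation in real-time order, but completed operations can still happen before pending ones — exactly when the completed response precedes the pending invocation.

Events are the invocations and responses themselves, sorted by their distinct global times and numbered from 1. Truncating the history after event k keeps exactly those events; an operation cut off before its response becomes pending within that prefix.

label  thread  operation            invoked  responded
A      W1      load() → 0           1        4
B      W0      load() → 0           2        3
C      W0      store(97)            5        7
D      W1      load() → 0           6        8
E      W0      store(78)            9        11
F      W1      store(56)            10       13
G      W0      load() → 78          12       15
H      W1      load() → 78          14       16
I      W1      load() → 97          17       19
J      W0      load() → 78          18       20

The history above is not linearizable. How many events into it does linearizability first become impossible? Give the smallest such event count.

19

one valid order for events 1..18 is A, B, D, C, F, E, G, H:
step 1: A load() → 0 — value 0
step 2: B load() → 0 — value 0
step 3: D load() → 0 — value 0
step 4: C store(97) — value 97
step 5: F store(56) — value 56
step 6: E store(78) — value 78
step 7: G load() → 78 — value 78
step 8: H load() → 78 — value 78
adding event 19 (I responds at 19) leaves no legal real-time order
include/drop combinations of the 1 pending operation (J) were all tried; none helps
e.g. A, B, C, D, E, F, G, H, I (pending dropped): illegal at step 4, since D load() → 0 cannot apply there
e.g. A, B, C, D, E, F, H, G, I (pending dropped): illegal at step 4, since D load() → 0 cannot apply there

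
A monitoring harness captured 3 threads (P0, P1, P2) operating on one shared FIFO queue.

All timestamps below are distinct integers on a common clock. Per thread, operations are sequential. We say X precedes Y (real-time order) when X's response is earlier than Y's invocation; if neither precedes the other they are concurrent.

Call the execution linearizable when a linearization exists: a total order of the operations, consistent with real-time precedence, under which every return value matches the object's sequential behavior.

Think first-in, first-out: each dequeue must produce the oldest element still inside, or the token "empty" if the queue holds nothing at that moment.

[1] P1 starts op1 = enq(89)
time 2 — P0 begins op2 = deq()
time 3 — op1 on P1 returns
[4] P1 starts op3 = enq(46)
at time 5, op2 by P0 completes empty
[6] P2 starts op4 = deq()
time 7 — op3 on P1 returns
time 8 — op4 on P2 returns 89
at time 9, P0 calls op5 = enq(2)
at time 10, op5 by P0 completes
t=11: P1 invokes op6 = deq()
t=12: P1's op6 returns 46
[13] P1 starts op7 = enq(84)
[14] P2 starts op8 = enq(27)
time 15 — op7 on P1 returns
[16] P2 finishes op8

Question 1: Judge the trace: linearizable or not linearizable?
linearizable

witness order: op2, op1, op3, op4, op5, op6, op7, op8
1. op2 deq() → empty, leaving queue <>
2. op1 enq(89), leaving queue <89>
3. op3 enq(46), leaving queue <89,46>
4. op4 deq() → 89, leaving queue <46>
5. op5 enq(2), leaving queue <46,2>
6. op6 deq() → 46, leaving queue <2>
7. op7 enq(84), leaving queue <2,84>
8. op8 enq(27), leaving queue <2,84,27>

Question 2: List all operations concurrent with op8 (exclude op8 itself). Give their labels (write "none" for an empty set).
op7

op8 spans [14,16]: anything still running between times 14 and 16 counts as concurrent
op1 [1,3]: before
op2 [2,5]: before
op3 [4,7]: before
op4 [6,8]: before
op5 [9,10]: before
op6 [11,12]: before
op7 [13,15]: concurrent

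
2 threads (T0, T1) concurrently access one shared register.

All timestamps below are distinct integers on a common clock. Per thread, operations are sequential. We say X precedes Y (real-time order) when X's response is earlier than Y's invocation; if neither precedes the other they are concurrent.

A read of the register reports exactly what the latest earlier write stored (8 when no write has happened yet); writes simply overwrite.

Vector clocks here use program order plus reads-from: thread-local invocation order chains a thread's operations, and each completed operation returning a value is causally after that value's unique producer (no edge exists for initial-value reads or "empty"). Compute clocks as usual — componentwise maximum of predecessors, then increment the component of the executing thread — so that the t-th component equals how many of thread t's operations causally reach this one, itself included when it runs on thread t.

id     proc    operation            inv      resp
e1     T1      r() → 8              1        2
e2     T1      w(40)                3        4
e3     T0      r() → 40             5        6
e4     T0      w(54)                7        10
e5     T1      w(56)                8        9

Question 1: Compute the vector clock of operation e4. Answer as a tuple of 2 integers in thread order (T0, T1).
VC(e1, invoked at 1): no causal predecessors; +1 on T1 → (0, 1)
e2 (invocation 3): componentwise max over VC(e1)=(0, 1), +1 at T1, giving (0, 2)
e5 (invocation 8): componentwise max over VC(e2)=(0, 2), +1 at T1, giving (0, 3)
e3 (invocation 5): componentwise max over VC(e2)=(0, 2), +1 at T0, giving (1, 2)
e4 (invocation 7): componentwise max over VC(e3)=(1, 2), +1 at T0, giving (2, 2)
target: VC(e4) = (2, 2)

(2, 2)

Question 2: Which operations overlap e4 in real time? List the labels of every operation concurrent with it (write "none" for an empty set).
e4 spans [7,10]: anything still running between times 7 and 10 counts as concurrent
e1 [1,2]: before
e2 [3,4]: before
e3 [5,6]: before
e5 [8,9]: concurrent

e5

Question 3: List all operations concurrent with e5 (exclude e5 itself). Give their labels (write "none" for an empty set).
overlap test against e5 [8,9]: concurrent iff the interval meets 8..9
e1 [1,2]: before
e2 [3,4]: before
e3 [5,6]: before
e4 [7,10]: concurrent

e4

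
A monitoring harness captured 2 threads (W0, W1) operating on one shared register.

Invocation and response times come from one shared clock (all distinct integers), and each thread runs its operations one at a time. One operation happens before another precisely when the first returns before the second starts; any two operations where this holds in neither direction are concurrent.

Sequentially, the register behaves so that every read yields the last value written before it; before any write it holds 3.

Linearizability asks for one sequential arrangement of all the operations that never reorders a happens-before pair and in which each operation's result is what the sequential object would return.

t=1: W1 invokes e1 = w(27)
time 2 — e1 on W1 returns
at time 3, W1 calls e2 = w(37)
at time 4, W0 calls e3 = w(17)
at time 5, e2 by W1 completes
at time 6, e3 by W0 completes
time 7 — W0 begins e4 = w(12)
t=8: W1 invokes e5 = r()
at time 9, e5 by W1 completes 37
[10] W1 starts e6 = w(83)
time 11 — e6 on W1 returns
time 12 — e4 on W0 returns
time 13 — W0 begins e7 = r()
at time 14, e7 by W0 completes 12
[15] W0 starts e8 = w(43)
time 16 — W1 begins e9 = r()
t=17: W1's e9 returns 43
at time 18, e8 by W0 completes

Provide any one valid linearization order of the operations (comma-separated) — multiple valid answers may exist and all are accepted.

1. e1 w(27), leaving value 27
2. e3 w(17), leaving value 17
3. e2 w(37), leaving value 37
4. e5 r() → 37, leaving value 37
5. e6 w(83), leaving value 83
6. e4 w(12), leaving value 12
7. e7 r() → 12, leaving value 12
8. e8 w(43), leaving value 43
9. e9 r() → 43, leaving value 43

e1, e3, e2, e5, e6, e4, e7, e8, e9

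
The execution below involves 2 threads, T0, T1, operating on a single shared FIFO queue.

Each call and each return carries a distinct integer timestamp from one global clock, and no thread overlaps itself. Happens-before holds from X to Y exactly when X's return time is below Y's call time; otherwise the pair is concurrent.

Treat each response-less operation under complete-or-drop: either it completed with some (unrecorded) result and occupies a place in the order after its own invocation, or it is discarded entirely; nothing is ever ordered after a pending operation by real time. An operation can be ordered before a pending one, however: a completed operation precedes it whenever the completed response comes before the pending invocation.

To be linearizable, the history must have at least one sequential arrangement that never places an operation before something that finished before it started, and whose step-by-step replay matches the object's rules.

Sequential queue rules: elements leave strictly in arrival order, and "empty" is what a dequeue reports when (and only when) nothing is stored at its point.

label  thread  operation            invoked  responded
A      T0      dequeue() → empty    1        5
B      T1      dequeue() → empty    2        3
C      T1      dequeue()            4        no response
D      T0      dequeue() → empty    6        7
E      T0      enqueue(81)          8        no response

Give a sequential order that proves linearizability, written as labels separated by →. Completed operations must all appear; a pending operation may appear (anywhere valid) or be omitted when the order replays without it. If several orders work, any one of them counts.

A → B → C → D

1. A dequeue() → empty, leaving queue <>
2. B dequeue() → empty, leaving queue <>
3. C dequeue() (pending, included), leaving queue <>
4. D dequeue() → empty, leaving queue <>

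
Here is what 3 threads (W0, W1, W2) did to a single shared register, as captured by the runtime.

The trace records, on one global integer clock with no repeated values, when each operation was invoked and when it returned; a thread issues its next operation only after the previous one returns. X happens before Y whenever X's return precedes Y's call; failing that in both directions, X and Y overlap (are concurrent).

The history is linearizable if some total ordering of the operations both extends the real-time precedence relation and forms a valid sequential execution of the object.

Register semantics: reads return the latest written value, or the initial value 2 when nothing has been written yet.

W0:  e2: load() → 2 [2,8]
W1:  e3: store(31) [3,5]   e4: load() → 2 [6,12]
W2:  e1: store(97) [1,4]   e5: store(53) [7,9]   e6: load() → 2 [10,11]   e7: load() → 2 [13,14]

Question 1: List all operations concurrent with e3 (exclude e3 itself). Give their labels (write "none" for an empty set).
concurrent with e3 ([3,5]): every op whose interval crosses 3..5
e1 [1,4]: concurrent
e2 [2,8]: concurrent
e4 [6,12]: after
e5 [7,9]: after
e6 [10,11]: after
e7 [13,14]: after

e1, e2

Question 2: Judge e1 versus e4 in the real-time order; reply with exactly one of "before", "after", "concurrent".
e1 spans [1,4], e4 spans [6,12]
resp(e1)=4 < inv(e4)=6

before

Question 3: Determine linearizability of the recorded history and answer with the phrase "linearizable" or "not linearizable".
already the first 11 events (up to e6's response at time 11) admit no linearization; the first 10 still do
checked exhaustively: 8 real-time-consistent orders of 5 completed operations, zero legal register replays
no escape via the 1 pending operation (e4): every completion choice fails
one such order, e1, e2, e3, e5, e6 (pending dropped), breaks at step 2 where e2 load() → 2 is illegal
one such order, e1, e3, e2, e5, e6 (pending dropped), breaks at step 3 where e2 load() → 2 is illegal

not linearizable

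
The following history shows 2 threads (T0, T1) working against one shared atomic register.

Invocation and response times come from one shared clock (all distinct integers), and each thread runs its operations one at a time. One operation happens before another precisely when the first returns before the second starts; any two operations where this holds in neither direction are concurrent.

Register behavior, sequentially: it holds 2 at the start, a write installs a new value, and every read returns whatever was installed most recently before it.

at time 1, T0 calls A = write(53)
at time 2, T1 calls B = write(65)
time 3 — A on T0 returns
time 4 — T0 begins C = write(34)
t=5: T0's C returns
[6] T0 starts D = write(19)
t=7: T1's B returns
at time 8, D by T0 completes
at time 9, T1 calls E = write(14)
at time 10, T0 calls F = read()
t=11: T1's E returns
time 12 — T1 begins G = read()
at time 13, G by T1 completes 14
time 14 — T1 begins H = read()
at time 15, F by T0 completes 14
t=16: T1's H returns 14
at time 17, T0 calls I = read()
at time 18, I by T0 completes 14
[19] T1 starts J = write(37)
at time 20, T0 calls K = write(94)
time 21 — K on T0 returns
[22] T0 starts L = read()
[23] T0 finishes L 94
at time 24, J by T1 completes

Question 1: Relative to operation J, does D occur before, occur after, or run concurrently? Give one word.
before

D spans [6,8], J spans [19,24]
resp(D)=8 < inv(J)=19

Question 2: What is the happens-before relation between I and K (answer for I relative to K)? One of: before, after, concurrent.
before

I spans [17,18], K spans [20,21]
resp(I)=18 < inv(K)=20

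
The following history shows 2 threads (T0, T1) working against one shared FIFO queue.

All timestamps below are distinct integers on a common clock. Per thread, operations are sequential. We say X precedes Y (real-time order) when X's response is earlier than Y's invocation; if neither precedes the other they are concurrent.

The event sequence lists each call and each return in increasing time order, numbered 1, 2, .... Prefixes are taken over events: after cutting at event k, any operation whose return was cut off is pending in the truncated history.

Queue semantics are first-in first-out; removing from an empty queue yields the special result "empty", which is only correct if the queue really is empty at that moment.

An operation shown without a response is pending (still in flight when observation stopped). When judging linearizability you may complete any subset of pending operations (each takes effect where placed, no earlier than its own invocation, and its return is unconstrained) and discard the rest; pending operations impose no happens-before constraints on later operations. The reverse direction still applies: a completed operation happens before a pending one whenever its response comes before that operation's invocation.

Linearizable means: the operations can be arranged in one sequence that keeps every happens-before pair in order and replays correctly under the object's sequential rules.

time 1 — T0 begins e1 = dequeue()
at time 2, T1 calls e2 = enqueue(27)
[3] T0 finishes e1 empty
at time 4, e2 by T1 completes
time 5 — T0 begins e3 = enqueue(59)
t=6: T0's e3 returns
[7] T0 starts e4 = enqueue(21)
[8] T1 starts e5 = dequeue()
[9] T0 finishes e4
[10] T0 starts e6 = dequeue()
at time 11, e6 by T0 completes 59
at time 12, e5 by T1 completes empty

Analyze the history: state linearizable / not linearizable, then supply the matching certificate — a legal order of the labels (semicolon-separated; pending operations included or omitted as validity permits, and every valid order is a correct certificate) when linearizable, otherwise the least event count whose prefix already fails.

prefix check: 1..11 passes, 1..12 fails once e5's time-12 response joins
all 6 real-time-respecting orders fail — 6 completed FIFO queue operations, no legal replay
for example e1, e2, e3, e4, e5, e6 fails at step 5: e5 dequeue() → empty is not legal there
for example e1, e2, e3, e4, e6, e5 fails at step 5: e6 dequeue() → 59 is not legal there

not linearizable — minimal violating prefix: 12 events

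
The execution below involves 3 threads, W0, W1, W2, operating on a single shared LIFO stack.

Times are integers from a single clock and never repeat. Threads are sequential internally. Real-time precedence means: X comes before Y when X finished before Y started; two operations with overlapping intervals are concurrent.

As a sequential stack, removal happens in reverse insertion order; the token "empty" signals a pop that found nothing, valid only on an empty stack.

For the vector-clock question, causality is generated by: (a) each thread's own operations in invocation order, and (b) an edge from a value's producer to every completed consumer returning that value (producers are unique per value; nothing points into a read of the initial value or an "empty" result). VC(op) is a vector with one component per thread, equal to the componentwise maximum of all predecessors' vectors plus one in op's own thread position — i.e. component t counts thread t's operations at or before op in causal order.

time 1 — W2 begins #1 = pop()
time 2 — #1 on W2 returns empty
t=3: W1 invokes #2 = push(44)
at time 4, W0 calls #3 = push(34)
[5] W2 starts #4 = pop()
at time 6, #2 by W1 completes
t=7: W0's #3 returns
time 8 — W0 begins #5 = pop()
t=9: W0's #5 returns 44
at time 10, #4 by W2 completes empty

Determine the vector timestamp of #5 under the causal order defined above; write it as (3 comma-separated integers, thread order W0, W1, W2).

#1, invoked 1, has no incoming edges; only W2's bump applies → (0, 0, 1)
#2, invoked 3, has no incoming edges; only W1's bump applies → (0, 1, 0)
#3, invoked 4, has no incoming edges; only W0's bump applies → (1, 0, 0)
#4 (invocation 5): componentwise max over VC(#1)=(0, 0, 1), +1 at W2, giving (0, 0, 2)
#5 (invocation 8): componentwise max over VC(#2)=(0, 1, 0), VC(#3)=(1, 0, 0), +1 at W0, giving (2, 1, 0)
target: VC(#5) = (2, 1, 0)

(2, 1, 0)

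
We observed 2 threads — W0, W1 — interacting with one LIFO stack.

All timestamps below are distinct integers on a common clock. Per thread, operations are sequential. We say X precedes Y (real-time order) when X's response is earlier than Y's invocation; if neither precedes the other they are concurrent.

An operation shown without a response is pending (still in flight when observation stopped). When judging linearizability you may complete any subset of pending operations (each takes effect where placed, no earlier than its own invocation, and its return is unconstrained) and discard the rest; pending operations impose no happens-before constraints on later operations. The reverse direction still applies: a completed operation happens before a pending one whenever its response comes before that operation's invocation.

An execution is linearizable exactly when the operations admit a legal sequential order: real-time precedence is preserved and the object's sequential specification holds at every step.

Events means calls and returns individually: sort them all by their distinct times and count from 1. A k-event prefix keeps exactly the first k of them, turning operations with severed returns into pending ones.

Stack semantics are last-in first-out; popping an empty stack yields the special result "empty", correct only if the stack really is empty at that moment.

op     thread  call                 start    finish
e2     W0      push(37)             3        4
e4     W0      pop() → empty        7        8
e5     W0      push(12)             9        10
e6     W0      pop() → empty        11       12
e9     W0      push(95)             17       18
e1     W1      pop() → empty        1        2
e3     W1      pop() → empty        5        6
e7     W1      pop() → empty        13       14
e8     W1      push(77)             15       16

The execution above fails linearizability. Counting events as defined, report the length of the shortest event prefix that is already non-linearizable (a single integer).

6

a valid linearization of events 1..5 exists, for instance e1, e2:
step 1: e1 pop() → empty — stack <>
step 2: e2 push(37) — stack <37>
include event 6 — e3 responding at 6 — and every candidate order breaks
sample order e1, e2, e3 stalls at step 3 — e3 pop() → empty has no legal effect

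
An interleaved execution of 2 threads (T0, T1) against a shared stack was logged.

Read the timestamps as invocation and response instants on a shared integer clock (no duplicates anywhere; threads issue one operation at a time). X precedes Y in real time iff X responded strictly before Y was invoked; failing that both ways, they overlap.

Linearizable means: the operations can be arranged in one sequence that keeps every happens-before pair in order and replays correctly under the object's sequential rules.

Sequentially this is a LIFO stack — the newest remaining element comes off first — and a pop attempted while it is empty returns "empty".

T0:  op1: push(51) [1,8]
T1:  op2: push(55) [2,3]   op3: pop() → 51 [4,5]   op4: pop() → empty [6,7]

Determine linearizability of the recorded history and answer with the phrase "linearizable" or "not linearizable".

prefix check: 1..6 passes, 1..7 fails once op4's time-7 response joins
a single order respects real time; the 3 completed stack operations fail replay along it
no completion choice of the 1 pending operation (op1) rescues it — every subset was tried
take op2, op3, op4 (pending dropped): step 2 already fails, because op3 pop() → 51 cannot occur there

not linearizable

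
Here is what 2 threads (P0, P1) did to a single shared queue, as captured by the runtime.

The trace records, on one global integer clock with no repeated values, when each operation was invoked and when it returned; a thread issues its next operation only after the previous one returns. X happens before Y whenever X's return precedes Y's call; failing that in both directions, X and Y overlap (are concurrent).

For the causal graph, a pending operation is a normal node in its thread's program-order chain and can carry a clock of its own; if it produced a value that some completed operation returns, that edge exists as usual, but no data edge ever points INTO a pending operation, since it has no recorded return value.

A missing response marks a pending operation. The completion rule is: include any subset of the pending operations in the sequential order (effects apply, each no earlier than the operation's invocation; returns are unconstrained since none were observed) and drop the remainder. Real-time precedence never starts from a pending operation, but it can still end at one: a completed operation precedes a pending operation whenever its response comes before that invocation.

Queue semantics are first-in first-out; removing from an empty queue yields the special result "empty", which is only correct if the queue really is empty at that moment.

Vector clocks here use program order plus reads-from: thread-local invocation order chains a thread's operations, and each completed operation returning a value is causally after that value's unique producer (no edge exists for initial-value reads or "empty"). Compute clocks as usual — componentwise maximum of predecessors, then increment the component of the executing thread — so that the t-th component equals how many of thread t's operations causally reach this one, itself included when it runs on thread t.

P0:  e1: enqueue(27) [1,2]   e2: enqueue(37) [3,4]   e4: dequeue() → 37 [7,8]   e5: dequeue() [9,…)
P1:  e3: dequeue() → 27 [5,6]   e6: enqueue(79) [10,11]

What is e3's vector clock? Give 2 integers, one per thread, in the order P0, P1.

e1, invoked 1, has no incoming edges; only P0's bump applies → (1, 0)
invoked at 5, e3 merges VC(e1)=(1, 0) and bumps P1's slot → (1, 1)
invoked at 3, e2 merges VC(e1)=(1, 0) and bumps P0's slot → (2, 0)
invoked at 10, e6 merges VC(e3)=(1, 1) and bumps P1's slot → (1, 2)
invoked at 7, e4 merges VC(e2)=(2, 0) and bumps P0's slot → (3, 0)
invoked at 9, e5 merges VC(e4)=(3, 0) and bumps P0's slot → (4, 0)
target: VC(e3) = (1, 1)

(1, 1)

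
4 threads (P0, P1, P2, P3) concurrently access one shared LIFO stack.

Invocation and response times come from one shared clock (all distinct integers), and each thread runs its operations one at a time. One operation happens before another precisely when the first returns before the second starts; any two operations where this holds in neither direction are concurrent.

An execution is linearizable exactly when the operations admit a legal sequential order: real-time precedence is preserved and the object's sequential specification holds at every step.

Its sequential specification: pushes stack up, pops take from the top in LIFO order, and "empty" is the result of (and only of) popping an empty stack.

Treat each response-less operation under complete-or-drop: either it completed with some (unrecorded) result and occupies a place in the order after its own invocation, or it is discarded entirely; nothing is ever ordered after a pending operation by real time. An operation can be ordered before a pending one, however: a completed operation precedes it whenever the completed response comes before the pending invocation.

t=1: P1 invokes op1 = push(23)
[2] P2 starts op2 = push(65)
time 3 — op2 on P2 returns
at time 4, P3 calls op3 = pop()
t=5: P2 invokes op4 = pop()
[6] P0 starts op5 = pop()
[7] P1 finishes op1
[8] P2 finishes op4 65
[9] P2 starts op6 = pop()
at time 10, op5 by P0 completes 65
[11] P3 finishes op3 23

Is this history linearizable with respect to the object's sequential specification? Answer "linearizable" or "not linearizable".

not linearizable

prefix check: 1..9 passes, 1..10 fails once op5's time-10 response joins
4 completed operations, 8 real-time-consistent orders — every LIFO stack replay fails
every completion of the 2 pending operations (op3, op6) was checked; none linearizes
for example op1, op2, op4, op5 (pending dropped) fails at step 4: op5 pop() → 65 is not legal there
for example op1, op2, op5, op4 (pending dropped) fails at step 4: op4 pop() → 65 is not legal there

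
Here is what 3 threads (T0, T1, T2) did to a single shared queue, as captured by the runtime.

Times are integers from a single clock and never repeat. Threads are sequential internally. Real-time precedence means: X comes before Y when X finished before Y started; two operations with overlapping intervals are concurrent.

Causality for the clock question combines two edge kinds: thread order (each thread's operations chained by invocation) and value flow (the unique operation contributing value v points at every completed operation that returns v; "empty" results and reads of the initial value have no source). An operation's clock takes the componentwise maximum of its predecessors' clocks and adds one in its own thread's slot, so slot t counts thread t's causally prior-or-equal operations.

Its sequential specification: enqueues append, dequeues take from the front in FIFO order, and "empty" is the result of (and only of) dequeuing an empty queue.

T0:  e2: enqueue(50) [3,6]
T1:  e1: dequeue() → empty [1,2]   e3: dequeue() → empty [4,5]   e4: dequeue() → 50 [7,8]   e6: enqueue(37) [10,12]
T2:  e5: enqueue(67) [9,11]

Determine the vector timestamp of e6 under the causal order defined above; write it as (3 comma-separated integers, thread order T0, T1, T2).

no predecessors for e5 (invoked 9): T2 increments from zero → (0, 0, 1)
no predecessors for e1 (invoked 1): T1 increments from zero → (0, 1, 0)
no predecessors for e2 (invoked 3): T0 increments from zero → (1, 0, 0)
VC(e3, invoked at 4): max of VC(e1)=(0, 1, 0), then +1 on thread T1 → (0, 2, 0)
VC(e4, invoked at 7): max of VC(e2)=(1, 0, 0), VC(e3)=(0, 2, 0), then +1 on thread T1 → (1, 3, 0)
VC(e6, invoked at 10): max of VC(e4)=(1, 3, 0), then +1 on thread T1 → (1, 4, 0)
target: VC(e6) = (1, 4, 0)

(1, 4, 0)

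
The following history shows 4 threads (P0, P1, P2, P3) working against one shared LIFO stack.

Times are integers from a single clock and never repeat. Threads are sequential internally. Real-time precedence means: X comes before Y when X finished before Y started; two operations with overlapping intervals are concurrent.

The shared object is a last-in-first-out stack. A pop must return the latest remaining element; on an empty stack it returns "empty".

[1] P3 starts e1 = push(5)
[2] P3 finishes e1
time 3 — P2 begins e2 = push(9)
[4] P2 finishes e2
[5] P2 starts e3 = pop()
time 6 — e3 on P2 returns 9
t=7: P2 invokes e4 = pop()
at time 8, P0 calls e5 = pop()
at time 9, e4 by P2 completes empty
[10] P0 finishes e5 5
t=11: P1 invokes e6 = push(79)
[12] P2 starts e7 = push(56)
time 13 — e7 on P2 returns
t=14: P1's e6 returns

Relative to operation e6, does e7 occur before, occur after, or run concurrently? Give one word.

e7 spans [12,13], e6 spans [11,14]
the intervals overlap in both directions

concurrent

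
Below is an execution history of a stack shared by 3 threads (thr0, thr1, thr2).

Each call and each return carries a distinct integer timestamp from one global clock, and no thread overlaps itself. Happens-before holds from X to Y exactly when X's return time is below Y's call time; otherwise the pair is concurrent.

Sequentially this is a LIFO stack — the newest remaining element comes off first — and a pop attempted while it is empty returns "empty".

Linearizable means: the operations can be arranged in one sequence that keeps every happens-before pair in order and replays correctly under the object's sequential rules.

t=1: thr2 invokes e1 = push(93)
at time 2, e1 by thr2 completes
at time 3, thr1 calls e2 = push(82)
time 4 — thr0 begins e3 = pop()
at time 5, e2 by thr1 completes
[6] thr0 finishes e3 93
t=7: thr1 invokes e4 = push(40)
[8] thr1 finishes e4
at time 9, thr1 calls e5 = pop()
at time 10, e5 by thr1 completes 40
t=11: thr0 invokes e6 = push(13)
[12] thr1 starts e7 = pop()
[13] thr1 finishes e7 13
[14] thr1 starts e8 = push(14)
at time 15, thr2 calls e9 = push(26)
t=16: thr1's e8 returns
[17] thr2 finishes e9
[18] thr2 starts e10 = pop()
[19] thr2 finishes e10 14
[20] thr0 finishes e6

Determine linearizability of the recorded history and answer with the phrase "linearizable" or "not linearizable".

witness order: e1, e3, e2, e4, e5, e6, e7, e9, e8, e10
step 1: e1 push(93) — stack <93>
step 2: e3 pop() → 93 — stack <>
step 3: e2 push(82) — stack <82>
step 4: e4 push(40) — stack <82,40>
step 5: e5 pop() → 40 — stack <82>
step 6: e6 push(13) — stack <82,13>
step 7: e7 pop() → 13 — stack <82>
step 8: e9 push(26) — stack <82,26>
step 9: e8 push(14) — stack <82,26,14>
step 10: e10 pop() → 14 — stack <82,26>

linearizable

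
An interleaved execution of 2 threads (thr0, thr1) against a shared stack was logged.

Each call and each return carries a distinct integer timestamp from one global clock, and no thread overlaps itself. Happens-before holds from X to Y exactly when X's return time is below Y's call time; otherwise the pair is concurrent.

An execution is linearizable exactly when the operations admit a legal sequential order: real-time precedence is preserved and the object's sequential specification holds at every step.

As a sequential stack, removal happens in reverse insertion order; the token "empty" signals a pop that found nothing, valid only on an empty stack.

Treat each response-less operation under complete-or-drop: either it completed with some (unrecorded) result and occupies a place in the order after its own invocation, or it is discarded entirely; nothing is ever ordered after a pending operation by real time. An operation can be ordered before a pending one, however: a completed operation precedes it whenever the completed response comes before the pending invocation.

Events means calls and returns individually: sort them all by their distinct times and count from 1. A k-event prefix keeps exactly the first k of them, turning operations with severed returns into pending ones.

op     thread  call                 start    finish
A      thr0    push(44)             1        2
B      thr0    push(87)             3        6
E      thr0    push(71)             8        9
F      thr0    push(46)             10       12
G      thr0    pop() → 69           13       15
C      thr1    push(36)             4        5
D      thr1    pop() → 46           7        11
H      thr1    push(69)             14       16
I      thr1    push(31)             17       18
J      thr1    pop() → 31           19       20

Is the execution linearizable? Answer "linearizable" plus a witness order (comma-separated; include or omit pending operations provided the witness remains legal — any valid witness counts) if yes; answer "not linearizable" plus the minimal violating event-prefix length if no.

step 1: A push(44) — stack <44>
step 2: B push(87) — stack <44,87>
step 3: C push(36) — stack <44,87,36>
step 4: E push(71) — stack <44,87,36,71>
step 5: F push(46) — stack <44,87,36,71,46>
step 6: D pop() → 46 — stack <44,87,36,71>
step 7: H push(69) — stack <44,87,36,71,69>
step 8: G pop() → 69 — stack <44,87,36,71>
step 9: I push(31) — stack <44,87,36,71,31>
step 10: J pop() → 31 — stack <44,87,36,71>

linearizable — witness: A, B, C, E, F, D, H, G, I, J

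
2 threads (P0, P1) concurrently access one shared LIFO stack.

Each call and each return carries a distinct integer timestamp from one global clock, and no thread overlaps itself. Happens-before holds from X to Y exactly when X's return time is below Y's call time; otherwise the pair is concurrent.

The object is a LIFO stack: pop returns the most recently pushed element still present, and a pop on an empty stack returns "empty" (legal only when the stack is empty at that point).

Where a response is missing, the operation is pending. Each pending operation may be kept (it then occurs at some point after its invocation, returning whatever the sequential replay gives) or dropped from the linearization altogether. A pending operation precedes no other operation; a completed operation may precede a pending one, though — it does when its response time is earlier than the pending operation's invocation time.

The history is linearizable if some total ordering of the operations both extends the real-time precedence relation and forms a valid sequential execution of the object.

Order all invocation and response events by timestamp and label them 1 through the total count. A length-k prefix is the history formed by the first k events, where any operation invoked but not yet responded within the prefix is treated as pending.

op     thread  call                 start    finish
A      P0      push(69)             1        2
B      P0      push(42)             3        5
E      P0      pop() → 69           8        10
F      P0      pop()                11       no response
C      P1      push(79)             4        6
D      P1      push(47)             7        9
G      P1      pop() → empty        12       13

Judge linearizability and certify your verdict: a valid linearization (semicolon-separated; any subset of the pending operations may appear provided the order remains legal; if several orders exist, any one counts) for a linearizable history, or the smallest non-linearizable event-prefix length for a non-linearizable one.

not linearizable — minimal violating prefix: 10 events

events 1..9 are fine; event 10 — the response of E at time 10 — makes the prefix non-linearizable
all 4 real-time-respecting orders fail — 5 completed LIFO stack operations, no legal replay
e.g. A, B, C, D, E: illegal at step 5, since E pop() → 69 cannot apply there
e.g. A, B, C, E, D: illegal at step 4, since E pop() → 69 cannot apply there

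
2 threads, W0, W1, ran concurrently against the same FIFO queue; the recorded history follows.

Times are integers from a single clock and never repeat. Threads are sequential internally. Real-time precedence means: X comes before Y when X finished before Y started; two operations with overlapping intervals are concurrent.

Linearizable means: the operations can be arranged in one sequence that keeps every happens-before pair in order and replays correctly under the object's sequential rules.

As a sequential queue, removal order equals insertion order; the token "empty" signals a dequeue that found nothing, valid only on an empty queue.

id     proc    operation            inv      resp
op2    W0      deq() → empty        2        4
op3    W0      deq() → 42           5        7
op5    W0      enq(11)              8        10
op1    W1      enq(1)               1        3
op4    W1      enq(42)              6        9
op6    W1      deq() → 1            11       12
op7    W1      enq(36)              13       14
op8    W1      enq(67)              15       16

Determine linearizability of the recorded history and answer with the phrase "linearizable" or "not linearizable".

events 1..6 are fine; event 7 — the response of op3 at time 7 — makes the prefix non-linearizable
real-time-consistent orders of the 3 completed operations: 2 — all fail the FIFO queue replay
include/drop combinations of the 1 pending operation (op4) were all tried; none helps
for example op1, op2, op3 (pending dropped) fails at step 2: op2 deq() → empty is not legal there
for example op2, op1, op3 (pending dropped) fails at step 3: op3 deq() → 42 is not legal there

not linearizable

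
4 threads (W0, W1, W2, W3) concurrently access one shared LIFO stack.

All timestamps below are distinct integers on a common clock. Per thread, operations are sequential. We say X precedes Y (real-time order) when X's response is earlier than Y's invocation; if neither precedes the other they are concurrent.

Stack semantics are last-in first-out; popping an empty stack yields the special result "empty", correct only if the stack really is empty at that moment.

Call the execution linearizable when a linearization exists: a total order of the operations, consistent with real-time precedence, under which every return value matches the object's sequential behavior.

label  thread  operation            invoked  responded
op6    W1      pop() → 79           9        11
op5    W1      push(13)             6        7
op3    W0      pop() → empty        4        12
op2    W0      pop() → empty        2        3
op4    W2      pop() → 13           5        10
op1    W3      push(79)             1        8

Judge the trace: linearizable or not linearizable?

linearizable

witness order: op2, op1, op5, op4, op6, op3
step 1: op2 pop() → empty — stack <>
step 2: op1 push(79) — stack <79>
step 3: op5 push(13) — stack <79,13>
step 4: op4 pop() → 13 — stack <79>
step 5: op6 pop() → 79 — stack <>
step 6: op3 pop() → empty — stack <>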